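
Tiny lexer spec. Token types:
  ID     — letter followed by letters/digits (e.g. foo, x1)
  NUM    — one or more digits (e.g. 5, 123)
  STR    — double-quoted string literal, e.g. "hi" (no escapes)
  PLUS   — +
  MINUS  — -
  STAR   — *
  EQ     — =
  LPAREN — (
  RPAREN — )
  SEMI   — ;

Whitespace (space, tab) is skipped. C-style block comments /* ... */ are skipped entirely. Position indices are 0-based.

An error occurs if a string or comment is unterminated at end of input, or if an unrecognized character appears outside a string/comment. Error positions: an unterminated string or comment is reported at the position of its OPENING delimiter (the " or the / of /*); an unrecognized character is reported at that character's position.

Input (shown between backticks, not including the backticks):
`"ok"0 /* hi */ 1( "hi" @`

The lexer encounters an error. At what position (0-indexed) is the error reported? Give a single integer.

Answer: 23

Derivation:
pos=0: enter STRING mode
pos=0: emit STR "ok" (now at pos=4)
pos=4: emit NUM '0' (now at pos=5)
pos=6: enter COMMENT mode (saw '/*')
exit COMMENT mode (now at pos=14)
pos=15: emit NUM '1' (now at pos=16)
pos=16: emit LPAREN '('
pos=18: enter STRING mode
pos=18: emit STR "hi" (now at pos=22)
pos=23: ERROR — unrecognized char '@'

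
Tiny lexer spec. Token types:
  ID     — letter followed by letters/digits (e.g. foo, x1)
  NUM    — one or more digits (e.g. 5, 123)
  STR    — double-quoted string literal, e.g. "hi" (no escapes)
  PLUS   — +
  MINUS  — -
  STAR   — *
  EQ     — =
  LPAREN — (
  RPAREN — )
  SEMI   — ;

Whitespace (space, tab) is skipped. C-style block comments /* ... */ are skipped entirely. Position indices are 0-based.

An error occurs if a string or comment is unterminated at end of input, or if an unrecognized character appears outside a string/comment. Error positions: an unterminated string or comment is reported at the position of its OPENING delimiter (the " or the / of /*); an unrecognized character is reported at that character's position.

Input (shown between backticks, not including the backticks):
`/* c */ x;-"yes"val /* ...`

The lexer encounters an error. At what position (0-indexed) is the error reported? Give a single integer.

Answer: 20

Derivation:
pos=0: enter COMMENT mode (saw '/*')
exit COMMENT mode (now at pos=7)
pos=8: emit ID 'x' (now at pos=9)
pos=9: emit SEMI ';'
pos=10: emit MINUS '-'
pos=11: enter STRING mode
pos=11: emit STR "yes" (now at pos=16)
pos=16: emit ID 'val' (now at pos=19)
pos=20: enter COMMENT mode (saw '/*')
pos=20: ERROR — unterminated comment (reached EOF)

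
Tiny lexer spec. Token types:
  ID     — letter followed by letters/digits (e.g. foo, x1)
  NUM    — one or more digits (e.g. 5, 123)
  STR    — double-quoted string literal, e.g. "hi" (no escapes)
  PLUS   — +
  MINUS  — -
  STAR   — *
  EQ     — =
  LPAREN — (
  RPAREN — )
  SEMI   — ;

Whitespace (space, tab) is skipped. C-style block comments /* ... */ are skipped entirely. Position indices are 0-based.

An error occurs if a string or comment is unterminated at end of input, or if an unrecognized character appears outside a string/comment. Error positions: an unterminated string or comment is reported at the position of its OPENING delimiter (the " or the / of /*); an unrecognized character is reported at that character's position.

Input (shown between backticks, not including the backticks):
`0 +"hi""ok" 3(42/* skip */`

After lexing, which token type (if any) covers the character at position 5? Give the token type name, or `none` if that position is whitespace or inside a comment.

pos=0: emit NUM '0' (now at pos=1)
pos=2: emit PLUS '+'
pos=3: enter STRING mode
pos=3: emit STR "hi" (now at pos=7)
pos=7: enter STRING mode
pos=7: emit STR "ok" (now at pos=11)
pos=12: emit NUM '3' (now at pos=13)
pos=13: emit LPAREN '('
pos=14: emit NUM '42' (now at pos=16)
pos=16: enter COMMENT mode (saw '/*')
exit COMMENT mode (now at pos=26)
DONE. 7 tokens: [NUM, PLUS, STR, STR, NUM, LPAREN, NUM]
Position 5: char is 'i' -> STR

Answer: STR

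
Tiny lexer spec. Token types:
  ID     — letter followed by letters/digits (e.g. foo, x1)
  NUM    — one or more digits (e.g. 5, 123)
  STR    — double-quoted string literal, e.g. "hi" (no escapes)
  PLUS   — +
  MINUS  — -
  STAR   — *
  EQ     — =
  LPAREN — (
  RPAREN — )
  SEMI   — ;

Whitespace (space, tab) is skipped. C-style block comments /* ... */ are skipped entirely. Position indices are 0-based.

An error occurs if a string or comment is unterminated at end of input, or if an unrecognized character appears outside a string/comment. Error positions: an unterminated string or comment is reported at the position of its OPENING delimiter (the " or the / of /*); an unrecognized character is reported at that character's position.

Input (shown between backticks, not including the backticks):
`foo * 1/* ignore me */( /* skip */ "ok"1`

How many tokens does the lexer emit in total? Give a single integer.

pos=0: emit ID 'foo' (now at pos=3)
pos=4: emit STAR '*'
pos=6: emit NUM '1' (now at pos=7)
pos=7: enter COMMENT mode (saw '/*')
exit COMMENT mode (now at pos=22)
pos=22: emit LPAREN '('
pos=24: enter COMMENT mode (saw '/*')
exit COMMENT mode (now at pos=34)
pos=35: enter STRING mode
pos=35: emit STR "ok" (now at pos=39)
pos=39: emit NUM '1' (now at pos=40)
DONE. 6 tokens: [ID, STAR, NUM, LPAREN, STR, NUM]

Answer: 6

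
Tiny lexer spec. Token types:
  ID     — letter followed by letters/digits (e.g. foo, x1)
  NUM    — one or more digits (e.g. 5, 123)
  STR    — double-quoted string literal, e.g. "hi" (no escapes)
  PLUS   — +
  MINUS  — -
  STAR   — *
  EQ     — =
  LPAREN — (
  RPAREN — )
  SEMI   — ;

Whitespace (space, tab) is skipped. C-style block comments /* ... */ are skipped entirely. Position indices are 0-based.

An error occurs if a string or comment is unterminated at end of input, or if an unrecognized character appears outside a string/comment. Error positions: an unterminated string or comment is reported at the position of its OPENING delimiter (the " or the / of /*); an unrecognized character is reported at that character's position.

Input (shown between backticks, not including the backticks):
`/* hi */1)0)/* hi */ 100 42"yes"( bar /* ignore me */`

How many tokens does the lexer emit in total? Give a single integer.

pos=0: enter COMMENT mode (saw '/*')
exit COMMENT mode (now at pos=8)
pos=8: emit NUM '1' (now at pos=9)
pos=9: emit RPAREN ')'
pos=10: emit NUM '0' (now at pos=11)
pos=11: emit RPAREN ')'
pos=12: enter COMMENT mode (saw '/*')
exit COMMENT mode (now at pos=20)
pos=21: emit NUM '100' (now at pos=24)
pos=25: emit NUM '42' (now at pos=27)
pos=27: enter STRING mode
pos=27: emit STR "yes" (now at pos=32)
pos=32: emit LPAREN '('
pos=34: emit ID 'bar' (now at pos=37)
pos=38: enter COMMENT mode (saw '/*')
exit COMMENT mode (now at pos=53)
DONE. 9 tokens: [NUM, RPAREN, NUM, RPAREN, NUM, NUM, STR, LPAREN, ID]

Answer: 9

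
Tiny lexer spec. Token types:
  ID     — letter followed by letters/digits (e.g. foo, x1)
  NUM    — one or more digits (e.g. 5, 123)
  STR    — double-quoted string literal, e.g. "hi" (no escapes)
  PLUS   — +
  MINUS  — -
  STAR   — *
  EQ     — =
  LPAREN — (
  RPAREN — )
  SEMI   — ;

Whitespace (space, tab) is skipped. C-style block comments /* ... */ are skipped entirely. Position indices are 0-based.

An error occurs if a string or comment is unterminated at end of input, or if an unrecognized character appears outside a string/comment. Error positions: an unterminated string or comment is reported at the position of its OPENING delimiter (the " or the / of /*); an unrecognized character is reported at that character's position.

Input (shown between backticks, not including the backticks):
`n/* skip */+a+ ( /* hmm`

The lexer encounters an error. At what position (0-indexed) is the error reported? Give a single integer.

pos=0: emit ID 'n' (now at pos=1)
pos=1: enter COMMENT mode (saw '/*')
exit COMMENT mode (now at pos=11)
pos=11: emit PLUS '+'
pos=12: emit ID 'a' (now at pos=13)
pos=13: emit PLUS '+'
pos=15: emit LPAREN '('
pos=17: enter COMMENT mode (saw '/*')
pos=17: ERROR — unterminated comment (reached EOF)

Answer: 17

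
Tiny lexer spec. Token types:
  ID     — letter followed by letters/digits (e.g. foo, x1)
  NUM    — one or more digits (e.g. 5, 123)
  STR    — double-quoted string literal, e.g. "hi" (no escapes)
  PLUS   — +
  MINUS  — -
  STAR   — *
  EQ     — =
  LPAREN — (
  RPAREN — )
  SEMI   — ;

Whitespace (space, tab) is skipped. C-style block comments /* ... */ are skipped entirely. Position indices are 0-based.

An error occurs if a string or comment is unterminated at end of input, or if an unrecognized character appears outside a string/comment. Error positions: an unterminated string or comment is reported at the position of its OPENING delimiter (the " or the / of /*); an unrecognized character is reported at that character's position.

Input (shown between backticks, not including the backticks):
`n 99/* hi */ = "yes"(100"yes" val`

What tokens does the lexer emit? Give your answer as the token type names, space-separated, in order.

Answer: ID NUM EQ STR LPAREN NUM STR ID

Derivation:
pos=0: emit ID 'n' (now at pos=1)
pos=2: emit NUM '99' (now at pos=4)
pos=4: enter COMMENT mode (saw '/*')
exit COMMENT mode (now at pos=12)
pos=13: emit EQ '='
pos=15: enter STRING mode
pos=15: emit STR "yes" (now at pos=20)
pos=20: emit LPAREN '('
pos=21: emit NUM '100' (now at pos=24)
pos=24: enter STRING mode
pos=24: emit STR "yes" (now at pos=29)
pos=30: emit ID 'val' (now at pos=33)
DONE. 8 tokens: [ID, NUM, EQ, STR, LPAREN, NUM, STR, ID]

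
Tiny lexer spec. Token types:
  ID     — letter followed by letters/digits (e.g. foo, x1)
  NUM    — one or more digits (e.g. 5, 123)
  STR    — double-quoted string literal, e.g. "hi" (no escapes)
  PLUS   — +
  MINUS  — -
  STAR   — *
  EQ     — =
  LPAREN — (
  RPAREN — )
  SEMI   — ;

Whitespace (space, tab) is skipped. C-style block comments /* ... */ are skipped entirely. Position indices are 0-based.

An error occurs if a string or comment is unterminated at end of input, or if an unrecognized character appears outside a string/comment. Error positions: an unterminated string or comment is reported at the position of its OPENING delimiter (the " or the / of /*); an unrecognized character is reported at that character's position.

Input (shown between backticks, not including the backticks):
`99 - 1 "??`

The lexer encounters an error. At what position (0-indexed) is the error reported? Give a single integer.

Answer: 7

Derivation:
pos=0: emit NUM '99' (now at pos=2)
pos=3: emit MINUS '-'
pos=5: emit NUM '1' (now at pos=6)
pos=7: enter STRING mode
pos=7: ERROR — unterminated string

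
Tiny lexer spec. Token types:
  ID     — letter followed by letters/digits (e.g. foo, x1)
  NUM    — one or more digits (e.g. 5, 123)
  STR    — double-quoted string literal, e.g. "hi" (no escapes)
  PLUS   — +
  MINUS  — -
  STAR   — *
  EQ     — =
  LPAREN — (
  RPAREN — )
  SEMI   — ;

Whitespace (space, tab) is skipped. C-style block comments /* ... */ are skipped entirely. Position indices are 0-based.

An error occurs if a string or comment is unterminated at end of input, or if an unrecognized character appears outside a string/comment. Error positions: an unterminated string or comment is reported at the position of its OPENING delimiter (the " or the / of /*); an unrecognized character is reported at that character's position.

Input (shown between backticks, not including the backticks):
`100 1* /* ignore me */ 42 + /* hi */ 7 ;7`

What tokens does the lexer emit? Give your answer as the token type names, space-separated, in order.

pos=0: emit NUM '100' (now at pos=3)
pos=4: emit NUM '1' (now at pos=5)
pos=5: emit STAR '*'
pos=7: enter COMMENT mode (saw '/*')
exit COMMENT mode (now at pos=22)
pos=23: emit NUM '42' (now at pos=25)
pos=26: emit PLUS '+'
pos=28: enter COMMENT mode (saw '/*')
exit COMMENT mode (now at pos=36)
pos=37: emit NUM '7' (now at pos=38)
pos=39: emit SEMI ';'
pos=40: emit NUM '7' (now at pos=41)
DONE. 8 tokens: [NUM, NUM, STAR, NUM, PLUS, NUM, SEMI, NUM]

Answer: NUM NUM STAR NUM PLUS NUM SEMI NUM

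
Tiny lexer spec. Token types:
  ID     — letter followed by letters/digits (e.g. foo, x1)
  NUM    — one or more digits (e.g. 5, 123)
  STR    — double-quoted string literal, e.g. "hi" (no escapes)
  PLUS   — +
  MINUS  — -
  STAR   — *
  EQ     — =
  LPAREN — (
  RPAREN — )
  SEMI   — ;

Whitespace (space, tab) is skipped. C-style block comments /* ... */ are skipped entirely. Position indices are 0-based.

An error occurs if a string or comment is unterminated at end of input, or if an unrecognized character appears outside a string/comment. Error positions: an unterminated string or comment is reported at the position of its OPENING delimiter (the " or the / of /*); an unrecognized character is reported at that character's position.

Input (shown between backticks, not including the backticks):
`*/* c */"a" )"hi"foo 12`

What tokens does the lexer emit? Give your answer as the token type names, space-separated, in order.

Answer: STAR STR RPAREN STR ID NUM

Derivation:
pos=0: emit STAR '*'
pos=1: enter COMMENT mode (saw '/*')
exit COMMENT mode (now at pos=8)
pos=8: enter STRING mode
pos=8: emit STR "a" (now at pos=11)
pos=12: emit RPAREN ')'
pos=13: enter STRING mode
pos=13: emit STR "hi" (now at pos=17)
pos=17: emit ID 'foo' (now at pos=20)
pos=21: emit NUM '12' (now at pos=23)
DONE. 6 tokens: [STAR, STR, RPAREN, STR, ID, NUM]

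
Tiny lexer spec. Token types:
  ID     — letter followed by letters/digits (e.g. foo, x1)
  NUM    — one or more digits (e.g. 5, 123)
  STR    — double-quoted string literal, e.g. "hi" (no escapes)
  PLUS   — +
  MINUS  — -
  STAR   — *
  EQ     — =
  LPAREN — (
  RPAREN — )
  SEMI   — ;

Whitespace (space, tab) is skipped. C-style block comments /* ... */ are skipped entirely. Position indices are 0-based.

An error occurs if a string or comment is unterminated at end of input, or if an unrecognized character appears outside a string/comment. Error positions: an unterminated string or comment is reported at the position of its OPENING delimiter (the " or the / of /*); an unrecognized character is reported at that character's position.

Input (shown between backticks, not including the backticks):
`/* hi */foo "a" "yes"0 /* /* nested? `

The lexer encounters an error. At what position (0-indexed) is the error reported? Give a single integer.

Answer: 23

Derivation:
pos=0: enter COMMENT mode (saw '/*')
exit COMMENT mode (now at pos=8)
pos=8: emit ID 'foo' (now at pos=11)
pos=12: enter STRING mode
pos=12: emit STR "a" (now at pos=15)
pos=16: enter STRING mode
pos=16: emit STR "yes" (now at pos=21)
pos=21: emit NUM '0' (now at pos=22)
pos=23: enter COMMENT mode (saw '/*')
pos=23: ERROR — unterminated comment (reached EOF)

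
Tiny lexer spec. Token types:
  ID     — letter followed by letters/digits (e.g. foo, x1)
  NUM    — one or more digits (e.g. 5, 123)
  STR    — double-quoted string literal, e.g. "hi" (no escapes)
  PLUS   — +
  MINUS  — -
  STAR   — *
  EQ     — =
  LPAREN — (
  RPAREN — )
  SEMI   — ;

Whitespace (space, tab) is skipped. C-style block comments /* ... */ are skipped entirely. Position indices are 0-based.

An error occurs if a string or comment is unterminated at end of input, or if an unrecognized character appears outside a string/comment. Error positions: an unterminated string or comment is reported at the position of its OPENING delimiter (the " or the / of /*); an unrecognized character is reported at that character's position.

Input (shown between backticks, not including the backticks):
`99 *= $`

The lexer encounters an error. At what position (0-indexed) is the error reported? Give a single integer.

Answer: 6

Derivation:
pos=0: emit NUM '99' (now at pos=2)
pos=3: emit STAR '*'
pos=4: emit EQ '='
pos=6: ERROR — unrecognized char '$'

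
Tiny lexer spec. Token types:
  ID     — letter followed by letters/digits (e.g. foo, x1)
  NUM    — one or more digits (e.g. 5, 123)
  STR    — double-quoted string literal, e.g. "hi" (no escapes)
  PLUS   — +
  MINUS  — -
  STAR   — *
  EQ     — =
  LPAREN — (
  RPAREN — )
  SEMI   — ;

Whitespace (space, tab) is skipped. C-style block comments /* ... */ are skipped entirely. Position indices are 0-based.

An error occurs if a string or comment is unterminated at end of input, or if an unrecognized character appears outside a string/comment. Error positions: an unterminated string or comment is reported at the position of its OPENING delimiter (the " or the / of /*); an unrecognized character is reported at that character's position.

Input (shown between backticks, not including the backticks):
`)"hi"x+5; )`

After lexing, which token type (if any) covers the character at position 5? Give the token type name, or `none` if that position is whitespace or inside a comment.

Answer: ID

Derivation:
pos=0: emit RPAREN ')'
pos=1: enter STRING mode
pos=1: emit STR "hi" (now at pos=5)
pos=5: emit ID 'x' (now at pos=6)
pos=6: emit PLUS '+'
pos=7: emit NUM '5' (now at pos=8)
pos=8: emit SEMI ';'
pos=10: emit RPAREN ')'
DONE. 7 tokens: [RPAREN, STR, ID, PLUS, NUM, SEMI, RPAREN]
Position 5: char is 'x' -> ID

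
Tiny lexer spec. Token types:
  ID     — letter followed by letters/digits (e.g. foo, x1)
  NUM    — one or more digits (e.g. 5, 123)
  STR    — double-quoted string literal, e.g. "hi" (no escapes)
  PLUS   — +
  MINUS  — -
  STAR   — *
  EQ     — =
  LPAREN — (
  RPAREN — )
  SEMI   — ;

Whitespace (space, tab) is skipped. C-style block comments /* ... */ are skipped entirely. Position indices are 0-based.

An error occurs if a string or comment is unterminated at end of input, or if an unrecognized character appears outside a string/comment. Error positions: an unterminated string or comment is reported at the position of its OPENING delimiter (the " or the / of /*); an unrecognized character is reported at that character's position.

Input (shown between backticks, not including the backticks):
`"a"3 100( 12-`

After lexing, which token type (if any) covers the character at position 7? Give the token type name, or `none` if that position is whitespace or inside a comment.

pos=0: enter STRING mode
pos=0: emit STR "a" (now at pos=3)
pos=3: emit NUM '3' (now at pos=4)
pos=5: emit NUM '100' (now at pos=8)
pos=8: emit LPAREN '('
pos=10: emit NUM '12' (now at pos=12)
pos=12: emit MINUS '-'
DONE. 6 tokens: [STR, NUM, NUM, LPAREN, NUM, MINUS]
Position 7: char is '0' -> NUM

Answer: NUM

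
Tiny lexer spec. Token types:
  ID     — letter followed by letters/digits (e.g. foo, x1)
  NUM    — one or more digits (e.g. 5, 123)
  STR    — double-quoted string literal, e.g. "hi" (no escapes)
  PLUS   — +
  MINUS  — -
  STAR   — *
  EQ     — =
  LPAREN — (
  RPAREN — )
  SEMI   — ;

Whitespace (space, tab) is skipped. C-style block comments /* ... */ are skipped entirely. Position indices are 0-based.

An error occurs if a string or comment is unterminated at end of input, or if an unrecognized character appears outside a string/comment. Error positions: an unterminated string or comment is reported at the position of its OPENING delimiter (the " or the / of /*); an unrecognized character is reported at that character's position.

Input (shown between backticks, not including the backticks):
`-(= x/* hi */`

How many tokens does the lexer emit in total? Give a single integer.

pos=0: emit MINUS '-'
pos=1: emit LPAREN '('
pos=2: emit EQ '='
pos=4: emit ID 'x' (now at pos=5)
pos=5: enter COMMENT mode (saw '/*')
exit COMMENT mode (now at pos=13)
DONE. 4 tokens: [MINUS, LPAREN, EQ, ID]

Answer: 4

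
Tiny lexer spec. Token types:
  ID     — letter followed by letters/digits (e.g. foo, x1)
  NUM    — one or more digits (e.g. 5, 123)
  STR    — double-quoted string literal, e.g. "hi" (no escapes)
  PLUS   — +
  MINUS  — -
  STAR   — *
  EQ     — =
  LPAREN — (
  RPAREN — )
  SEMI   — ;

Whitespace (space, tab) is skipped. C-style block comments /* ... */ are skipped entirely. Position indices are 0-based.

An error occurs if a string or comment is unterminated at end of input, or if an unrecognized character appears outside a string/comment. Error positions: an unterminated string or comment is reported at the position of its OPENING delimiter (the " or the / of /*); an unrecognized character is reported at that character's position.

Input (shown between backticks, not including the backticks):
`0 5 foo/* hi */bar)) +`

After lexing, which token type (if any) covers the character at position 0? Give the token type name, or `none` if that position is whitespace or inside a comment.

pos=0: emit NUM '0' (now at pos=1)
pos=2: emit NUM '5' (now at pos=3)
pos=4: emit ID 'foo' (now at pos=7)
pos=7: enter COMMENT mode (saw '/*')
exit COMMENT mode (now at pos=15)
pos=15: emit ID 'bar' (now at pos=18)
pos=18: emit RPAREN ')'
pos=19: emit RPAREN ')'
pos=21: emit PLUS '+'
DONE. 7 tokens: [NUM, NUM, ID, ID, RPAREN, RPAREN, PLUS]
Position 0: char is '0' -> NUM

Answer: NUM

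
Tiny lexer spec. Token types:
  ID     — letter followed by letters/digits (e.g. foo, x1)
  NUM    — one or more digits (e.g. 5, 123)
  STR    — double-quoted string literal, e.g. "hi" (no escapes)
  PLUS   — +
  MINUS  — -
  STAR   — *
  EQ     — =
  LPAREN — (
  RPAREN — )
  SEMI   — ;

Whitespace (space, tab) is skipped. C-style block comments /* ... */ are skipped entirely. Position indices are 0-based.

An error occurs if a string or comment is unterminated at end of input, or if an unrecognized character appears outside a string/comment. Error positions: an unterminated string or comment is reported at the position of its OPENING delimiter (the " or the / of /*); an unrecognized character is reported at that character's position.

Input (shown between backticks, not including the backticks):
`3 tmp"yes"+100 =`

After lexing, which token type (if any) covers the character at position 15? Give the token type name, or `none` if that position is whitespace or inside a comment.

Answer: EQ

Derivation:
pos=0: emit NUM '3' (now at pos=1)
pos=2: emit ID 'tmp' (now at pos=5)
pos=5: enter STRING mode
pos=5: emit STR "yes" (now at pos=10)
pos=10: emit PLUS '+'
pos=11: emit NUM '100' (now at pos=14)
pos=15: emit EQ '='
DONE. 6 tokens: [NUM, ID, STR, PLUS, NUM, EQ]
Position 15: char is '=' -> EQ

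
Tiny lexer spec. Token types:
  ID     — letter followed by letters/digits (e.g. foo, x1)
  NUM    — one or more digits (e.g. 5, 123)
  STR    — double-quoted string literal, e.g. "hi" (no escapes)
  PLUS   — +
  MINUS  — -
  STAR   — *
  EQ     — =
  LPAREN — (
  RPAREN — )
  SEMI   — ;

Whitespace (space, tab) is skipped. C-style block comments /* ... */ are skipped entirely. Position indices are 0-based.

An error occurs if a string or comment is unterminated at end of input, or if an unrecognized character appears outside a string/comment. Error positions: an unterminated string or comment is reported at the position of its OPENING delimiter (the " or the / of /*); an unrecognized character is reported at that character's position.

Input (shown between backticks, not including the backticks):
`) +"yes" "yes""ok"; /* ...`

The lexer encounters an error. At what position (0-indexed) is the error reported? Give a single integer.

pos=0: emit RPAREN ')'
pos=2: emit PLUS '+'
pos=3: enter STRING mode
pos=3: emit STR "yes" (now at pos=8)
pos=9: enter STRING mode
pos=9: emit STR "yes" (now at pos=14)
pos=14: enter STRING mode
pos=14: emit STR "ok" (now at pos=18)
pos=18: emit SEMI ';'
pos=20: enter COMMENT mode (saw '/*')
pos=20: ERROR — unterminated comment (reached EOF)

Answer: 20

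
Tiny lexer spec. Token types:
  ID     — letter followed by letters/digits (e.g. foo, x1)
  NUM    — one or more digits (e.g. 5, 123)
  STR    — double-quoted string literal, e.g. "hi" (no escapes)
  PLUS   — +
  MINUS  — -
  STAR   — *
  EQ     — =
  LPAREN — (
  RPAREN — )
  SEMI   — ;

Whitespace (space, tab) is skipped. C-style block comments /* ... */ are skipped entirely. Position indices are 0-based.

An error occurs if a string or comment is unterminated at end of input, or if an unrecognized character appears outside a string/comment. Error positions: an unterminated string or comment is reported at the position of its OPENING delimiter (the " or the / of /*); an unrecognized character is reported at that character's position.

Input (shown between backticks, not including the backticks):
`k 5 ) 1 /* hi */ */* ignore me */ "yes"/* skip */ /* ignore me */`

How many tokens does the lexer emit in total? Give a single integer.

Answer: 6

Derivation:
pos=0: emit ID 'k' (now at pos=1)
pos=2: emit NUM '5' (now at pos=3)
pos=4: emit RPAREN ')'
pos=6: emit NUM '1' (now at pos=7)
pos=8: enter COMMENT mode (saw '/*')
exit COMMENT mode (now at pos=16)
pos=17: emit STAR '*'
pos=18: enter COMMENT mode (saw '/*')
exit COMMENT mode (now at pos=33)
pos=34: enter STRING mode
pos=34: emit STR "yes" (now at pos=39)
pos=39: enter COMMENT mode (saw '/*')
exit COMMENT mode (now at pos=49)
pos=50: enter COMMENT mode (saw '/*')
exit COMMENT mode (now at pos=65)
DONE. 6 tokens: [ID, NUM, RPAREN, NUM, STAR, STR]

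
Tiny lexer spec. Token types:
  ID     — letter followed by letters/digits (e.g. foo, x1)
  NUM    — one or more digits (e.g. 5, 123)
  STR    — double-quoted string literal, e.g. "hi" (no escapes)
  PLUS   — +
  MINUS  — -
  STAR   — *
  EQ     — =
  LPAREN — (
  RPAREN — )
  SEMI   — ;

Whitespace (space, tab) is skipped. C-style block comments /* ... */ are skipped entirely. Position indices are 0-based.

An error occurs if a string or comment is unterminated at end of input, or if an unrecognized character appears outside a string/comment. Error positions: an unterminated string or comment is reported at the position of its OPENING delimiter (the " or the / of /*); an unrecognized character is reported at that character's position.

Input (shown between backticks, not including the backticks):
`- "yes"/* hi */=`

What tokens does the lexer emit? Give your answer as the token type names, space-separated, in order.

Answer: MINUS STR EQ

Derivation:
pos=0: emit MINUS '-'
pos=2: enter STRING mode
pos=2: emit STR "yes" (now at pos=7)
pos=7: enter COMMENT mode (saw '/*')
exit COMMENT mode (now at pos=15)
pos=15: emit EQ '='
DONE. 3 tokens: [MINUS, STR, EQ]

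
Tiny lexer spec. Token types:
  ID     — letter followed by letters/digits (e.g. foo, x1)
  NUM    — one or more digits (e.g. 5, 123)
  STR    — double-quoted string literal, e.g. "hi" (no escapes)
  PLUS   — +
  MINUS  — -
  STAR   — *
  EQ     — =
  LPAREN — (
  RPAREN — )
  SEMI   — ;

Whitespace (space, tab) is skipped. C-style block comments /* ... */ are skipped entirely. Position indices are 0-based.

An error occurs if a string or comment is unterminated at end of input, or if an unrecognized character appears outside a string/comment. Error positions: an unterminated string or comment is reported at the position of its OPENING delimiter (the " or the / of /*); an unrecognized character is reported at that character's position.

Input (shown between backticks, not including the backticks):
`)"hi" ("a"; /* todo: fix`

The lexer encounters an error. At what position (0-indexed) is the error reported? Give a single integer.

pos=0: emit RPAREN ')'
pos=1: enter STRING mode
pos=1: emit STR "hi" (now at pos=5)
pos=6: emit LPAREN '('
pos=7: enter STRING mode
pos=7: emit STR "a" (now at pos=10)
pos=10: emit SEMI ';'
pos=12: enter COMMENT mode (saw '/*')
pos=12: ERROR — unterminated comment (reached EOF)

Answer: 12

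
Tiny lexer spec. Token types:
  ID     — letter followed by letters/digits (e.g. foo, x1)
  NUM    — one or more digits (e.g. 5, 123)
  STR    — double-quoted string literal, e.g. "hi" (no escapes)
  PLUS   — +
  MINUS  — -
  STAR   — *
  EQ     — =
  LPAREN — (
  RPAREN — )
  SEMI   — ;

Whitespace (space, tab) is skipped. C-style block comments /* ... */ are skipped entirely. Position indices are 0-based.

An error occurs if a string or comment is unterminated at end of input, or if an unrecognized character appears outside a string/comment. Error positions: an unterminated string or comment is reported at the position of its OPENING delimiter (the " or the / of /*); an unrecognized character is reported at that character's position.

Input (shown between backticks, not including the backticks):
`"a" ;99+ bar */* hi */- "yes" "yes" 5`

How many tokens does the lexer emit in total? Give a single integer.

Answer: 10

Derivation:
pos=0: enter STRING mode
pos=0: emit STR "a" (now at pos=3)
pos=4: emit SEMI ';'
pos=5: emit NUM '99' (now at pos=7)
pos=7: emit PLUS '+'
pos=9: emit ID 'bar' (now at pos=12)
pos=13: emit STAR '*'
pos=14: enter COMMENT mode (saw '/*')
exit COMMENT mode (now at pos=22)
pos=22: emit MINUS '-'
pos=24: enter STRING mode
pos=24: emit STR "yes" (now at pos=29)
pos=30: enter STRING mode
pos=30: emit STR "yes" (now at pos=35)
pos=36: emit NUM '5' (now at pos=37)
DONE. 10 tokens: [STR, SEMI, NUM, PLUS, ID, STAR, MINUS, STR, STR, NUM]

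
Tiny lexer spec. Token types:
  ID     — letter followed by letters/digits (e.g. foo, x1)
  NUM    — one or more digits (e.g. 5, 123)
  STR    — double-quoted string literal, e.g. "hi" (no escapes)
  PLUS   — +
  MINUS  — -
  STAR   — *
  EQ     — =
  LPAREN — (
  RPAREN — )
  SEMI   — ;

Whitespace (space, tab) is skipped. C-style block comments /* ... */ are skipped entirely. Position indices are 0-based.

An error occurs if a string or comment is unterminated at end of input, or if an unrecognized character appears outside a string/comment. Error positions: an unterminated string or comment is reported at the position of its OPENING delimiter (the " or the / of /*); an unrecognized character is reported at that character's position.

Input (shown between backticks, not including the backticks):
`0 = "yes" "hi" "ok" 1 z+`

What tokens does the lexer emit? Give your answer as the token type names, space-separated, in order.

Answer: NUM EQ STR STR STR NUM ID PLUS

Derivation:
pos=0: emit NUM '0' (now at pos=1)
pos=2: emit EQ '='
pos=4: enter STRING mode
pos=4: emit STR "yes" (now at pos=9)
pos=10: enter STRING mode
pos=10: emit STR "hi" (now at pos=14)
pos=15: enter STRING mode
pos=15: emit STR "ok" (now at pos=19)
pos=20: emit NUM '1' (now at pos=21)
pos=22: emit ID 'z' (now at pos=23)
pos=23: emit PLUS '+'
DONE. 8 tokens: [NUM, EQ, STR, STR, STR, NUM, ID, PLUS]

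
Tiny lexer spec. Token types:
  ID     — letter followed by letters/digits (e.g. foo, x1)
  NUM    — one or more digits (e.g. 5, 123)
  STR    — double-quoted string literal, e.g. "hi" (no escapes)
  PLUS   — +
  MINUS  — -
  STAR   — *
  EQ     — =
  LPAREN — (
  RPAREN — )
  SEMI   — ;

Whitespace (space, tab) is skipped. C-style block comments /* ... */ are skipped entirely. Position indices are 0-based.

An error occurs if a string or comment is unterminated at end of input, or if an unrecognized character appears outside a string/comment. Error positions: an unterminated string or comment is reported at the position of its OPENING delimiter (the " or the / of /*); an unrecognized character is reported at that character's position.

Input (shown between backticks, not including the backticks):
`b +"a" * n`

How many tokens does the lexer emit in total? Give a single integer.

Answer: 5

Derivation:
pos=0: emit ID 'b' (now at pos=1)
pos=2: emit PLUS '+'
pos=3: enter STRING mode
pos=3: emit STR "a" (now at pos=6)
pos=7: emit STAR '*'
pos=9: emit ID 'n' (now at pos=10)
DONE. 5 tokens: [ID, PLUS, STR, STAR, ID]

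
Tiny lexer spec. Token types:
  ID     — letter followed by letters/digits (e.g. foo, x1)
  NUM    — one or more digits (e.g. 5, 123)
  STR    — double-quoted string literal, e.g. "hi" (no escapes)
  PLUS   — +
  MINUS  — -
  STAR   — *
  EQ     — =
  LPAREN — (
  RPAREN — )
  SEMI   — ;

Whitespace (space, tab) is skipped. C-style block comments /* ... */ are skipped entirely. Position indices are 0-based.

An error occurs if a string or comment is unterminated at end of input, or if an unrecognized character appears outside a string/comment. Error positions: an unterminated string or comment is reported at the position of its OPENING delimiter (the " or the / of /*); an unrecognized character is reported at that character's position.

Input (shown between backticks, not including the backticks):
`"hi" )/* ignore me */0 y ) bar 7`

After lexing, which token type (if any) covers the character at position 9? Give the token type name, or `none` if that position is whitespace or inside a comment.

Answer: none

Derivation:
pos=0: enter STRING mode
pos=0: emit STR "hi" (now at pos=4)
pos=5: emit RPAREN ')'
pos=6: enter COMMENT mode (saw '/*')
exit COMMENT mode (now at pos=21)
pos=21: emit NUM '0' (now at pos=22)
pos=23: emit ID 'y' (now at pos=24)
pos=25: emit RPAREN ')'
pos=27: emit ID 'bar' (now at pos=30)
pos=31: emit NUM '7' (now at pos=32)
DONE. 7 tokens: [STR, RPAREN, NUM, ID, RPAREN, ID, NUM]
Position 9: char is 'i' -> none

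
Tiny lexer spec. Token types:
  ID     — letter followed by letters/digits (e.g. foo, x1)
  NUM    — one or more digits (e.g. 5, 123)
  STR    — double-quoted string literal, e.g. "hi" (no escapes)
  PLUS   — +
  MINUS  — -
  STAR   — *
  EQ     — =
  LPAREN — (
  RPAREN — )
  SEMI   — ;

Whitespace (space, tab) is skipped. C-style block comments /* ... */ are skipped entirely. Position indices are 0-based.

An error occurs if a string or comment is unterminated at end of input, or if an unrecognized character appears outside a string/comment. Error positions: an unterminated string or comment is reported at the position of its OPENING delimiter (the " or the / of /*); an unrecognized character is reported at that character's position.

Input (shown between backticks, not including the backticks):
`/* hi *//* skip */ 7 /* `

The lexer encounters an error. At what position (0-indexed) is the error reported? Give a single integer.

Answer: 21

Derivation:
pos=0: enter COMMENT mode (saw '/*')
exit COMMENT mode (now at pos=8)
pos=8: enter COMMENT mode (saw '/*')
exit COMMENT mode (now at pos=18)
pos=19: emit NUM '7' (now at pos=20)
pos=21: enter COMMENT mode (saw '/*')
pos=21: ERROR — unterminated comment (reached EOF)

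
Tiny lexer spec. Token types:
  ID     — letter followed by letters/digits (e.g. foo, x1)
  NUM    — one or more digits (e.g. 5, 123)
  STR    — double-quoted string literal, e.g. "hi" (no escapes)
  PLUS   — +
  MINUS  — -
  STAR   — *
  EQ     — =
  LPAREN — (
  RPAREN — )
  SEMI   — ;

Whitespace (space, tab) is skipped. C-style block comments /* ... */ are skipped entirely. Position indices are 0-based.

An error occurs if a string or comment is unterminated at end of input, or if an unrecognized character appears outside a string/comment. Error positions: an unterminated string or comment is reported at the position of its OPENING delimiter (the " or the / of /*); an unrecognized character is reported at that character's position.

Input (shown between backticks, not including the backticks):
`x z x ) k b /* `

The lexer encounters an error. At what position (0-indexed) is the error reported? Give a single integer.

Answer: 12

Derivation:
pos=0: emit ID 'x' (now at pos=1)
pos=2: emit ID 'z' (now at pos=3)
pos=4: emit ID 'x' (now at pos=5)
pos=6: emit RPAREN ')'
pos=8: emit ID 'k' (now at pos=9)
pos=10: emit ID 'b' (now at pos=11)
pos=12: enter COMMENT mode (saw '/*')
pos=12: ERROR — unterminated comment (reached EOF)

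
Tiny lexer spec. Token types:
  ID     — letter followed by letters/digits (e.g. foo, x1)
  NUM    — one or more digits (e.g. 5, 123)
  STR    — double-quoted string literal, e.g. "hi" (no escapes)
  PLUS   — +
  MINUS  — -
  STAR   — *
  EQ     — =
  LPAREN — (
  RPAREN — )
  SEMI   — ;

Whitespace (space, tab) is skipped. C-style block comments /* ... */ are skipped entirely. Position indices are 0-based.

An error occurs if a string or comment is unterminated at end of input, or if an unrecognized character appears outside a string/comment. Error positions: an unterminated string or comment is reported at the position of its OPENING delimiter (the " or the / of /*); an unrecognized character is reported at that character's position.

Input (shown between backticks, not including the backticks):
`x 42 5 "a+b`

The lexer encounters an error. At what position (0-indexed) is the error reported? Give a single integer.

Answer: 7

Derivation:
pos=0: emit ID 'x' (now at pos=1)
pos=2: emit NUM '42' (now at pos=4)
pos=5: emit NUM '5' (now at pos=6)
pos=7: enter STRING mode
pos=7: ERROR — unterminated string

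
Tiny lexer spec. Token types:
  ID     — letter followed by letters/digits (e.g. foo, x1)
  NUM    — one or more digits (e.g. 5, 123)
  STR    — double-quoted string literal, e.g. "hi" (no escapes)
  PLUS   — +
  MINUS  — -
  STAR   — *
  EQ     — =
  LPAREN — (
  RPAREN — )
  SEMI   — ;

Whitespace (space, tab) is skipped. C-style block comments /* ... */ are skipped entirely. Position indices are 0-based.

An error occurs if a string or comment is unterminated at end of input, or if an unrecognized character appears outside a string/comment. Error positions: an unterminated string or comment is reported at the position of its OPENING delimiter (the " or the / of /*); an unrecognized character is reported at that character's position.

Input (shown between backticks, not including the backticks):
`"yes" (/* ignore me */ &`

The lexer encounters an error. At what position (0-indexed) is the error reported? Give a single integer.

pos=0: enter STRING mode
pos=0: emit STR "yes" (now at pos=5)
pos=6: emit LPAREN '('
pos=7: enter COMMENT mode (saw '/*')
exit COMMENT mode (now at pos=22)
pos=23: ERROR — unrecognized char '&'

Answer: 23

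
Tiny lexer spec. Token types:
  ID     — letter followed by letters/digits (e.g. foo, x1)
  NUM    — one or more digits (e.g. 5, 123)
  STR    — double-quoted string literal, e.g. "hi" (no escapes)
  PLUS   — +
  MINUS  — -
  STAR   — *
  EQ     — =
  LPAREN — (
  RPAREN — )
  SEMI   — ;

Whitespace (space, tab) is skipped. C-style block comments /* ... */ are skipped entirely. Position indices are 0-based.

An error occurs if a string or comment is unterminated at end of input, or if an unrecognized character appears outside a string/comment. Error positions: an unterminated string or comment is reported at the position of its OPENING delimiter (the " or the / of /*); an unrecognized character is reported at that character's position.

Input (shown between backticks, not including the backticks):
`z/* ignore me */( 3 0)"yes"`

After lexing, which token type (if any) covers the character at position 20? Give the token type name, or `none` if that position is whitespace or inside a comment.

Answer: NUM

Derivation:
pos=0: emit ID 'z' (now at pos=1)
pos=1: enter COMMENT mode (saw '/*')
exit COMMENT mode (now at pos=16)
pos=16: emit LPAREN '('
pos=18: emit NUM '3' (now at pos=19)
pos=20: emit NUM '0' (now at pos=21)
pos=21: emit RPAREN ')'
pos=22: enter STRING mode
pos=22: emit STR "yes" (now at pos=27)
DONE. 6 tokens: [ID, LPAREN, NUM, NUM, RPAREN, STR]
Position 20: char is '0' -> NUM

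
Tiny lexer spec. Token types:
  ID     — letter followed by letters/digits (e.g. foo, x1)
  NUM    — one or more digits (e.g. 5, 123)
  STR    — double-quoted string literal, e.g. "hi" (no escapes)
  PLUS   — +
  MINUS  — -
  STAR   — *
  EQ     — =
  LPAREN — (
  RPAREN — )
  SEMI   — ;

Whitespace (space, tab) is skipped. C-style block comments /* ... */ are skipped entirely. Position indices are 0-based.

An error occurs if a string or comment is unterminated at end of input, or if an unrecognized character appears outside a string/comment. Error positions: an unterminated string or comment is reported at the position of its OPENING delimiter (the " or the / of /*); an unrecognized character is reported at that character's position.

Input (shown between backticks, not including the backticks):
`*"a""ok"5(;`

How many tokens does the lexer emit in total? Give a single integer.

pos=0: emit STAR '*'
pos=1: enter STRING mode
pos=1: emit STR "a" (now at pos=4)
pos=4: enter STRING mode
pos=4: emit STR "ok" (now at pos=8)
pos=8: emit NUM '5' (now at pos=9)
pos=9: emit LPAREN '('
pos=10: emit SEMI ';'
DONE. 6 tokens: [STAR, STR, STR, NUM, LPAREN, SEMI]

Answer: 6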